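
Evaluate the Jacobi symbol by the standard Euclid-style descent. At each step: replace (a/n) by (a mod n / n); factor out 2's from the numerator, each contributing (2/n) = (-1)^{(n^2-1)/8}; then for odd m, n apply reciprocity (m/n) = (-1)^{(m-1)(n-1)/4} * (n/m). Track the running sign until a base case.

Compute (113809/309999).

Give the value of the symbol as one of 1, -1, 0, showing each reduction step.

-1

flip (113809/309999) -> (309999/113809): both odd, 113809 mod 4 = 1, 309999 mod 4 = 3, so the flip contributes +1; sign now +1
(309999/113809): 309999 mod 113809 = 82381, so (309999/113809) = (82381/113809)
flip (82381/113809) -> (113809/82381): both odd, 82381 mod 4 = 1, 113809 mod 4 = 1, so the flip contributes +1; sign now +1
(113809/82381): 113809 mod 82381 = 31428, so (113809/82381) = (31428/82381)
factor out 2^2: 31428 = 2^2·7857; with 82381 mod 8 = 5, (2/82381) = -1; sign now +1; continue with (7857/82381)
flip (7857/82381) -> (82381/7857): both odd, 7857 mod 4 = 1, 82381 mod 4 = 1, so the flip contributes +1; sign now +1
(82381/7857): 82381 mod 7857 = 3811, so (82381/7857) = (3811/7857)
flip (3811/7857) -> (7857/3811): both odd, 3811 mod 4 = 3, 7857 mod 4 = 1, so the flip contributes +1; sign now +1
(7857/3811): 7857 mod 3811 = 235, so (7857/3811) = (235/3811)
flip (235/3811) -> (3811/235): both odd, 235 mod 4 = 3, 3811 mod 4 = 3, so the flip contributes -1; sign now -1
(3811/235): 3811 mod 235 = 51, so (3811/235) = (51/235)
flip (51/235) -> (235/51): both odd, 51 mod 4 = 3, 235 mod 4 = 3, so the flip contributes -1; sign now +1
(235/51): 235 mod 51 = 31, so (235/51) = (31/51)
flip (31/51) -> (51/31): both odd, 31 mod 4 = 3, 51 mod 4 = 3, so the flip contributes -1; sign now -1
(51/31): 51 mod 31 = 20, so (51/31) = (20/31)
factor out 2^2: 20 = 2^2·5; with 31 mod 8 = 7, (2/31) = +1; sign now -1; continue with (5/31)
flip (5/31) -> (31/5): both odd, 5 mod 4 = 1, 31 mod 4 = 3, so the flip contributes +1; sign now -1
(31/5): 31 mod 5 = 1, so (31/5) = (1/5)
reached (1/5) = 1, so the symbol is -1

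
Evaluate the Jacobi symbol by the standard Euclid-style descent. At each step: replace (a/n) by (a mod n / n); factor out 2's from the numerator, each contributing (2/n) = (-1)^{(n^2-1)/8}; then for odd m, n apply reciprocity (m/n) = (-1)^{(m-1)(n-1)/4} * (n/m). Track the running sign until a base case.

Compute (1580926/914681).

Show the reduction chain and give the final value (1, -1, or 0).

1

(1580926/914681): 1580926 mod 914681 = 666245, so (1580926/914681) = (666245/914681)
flip (666245/914681) -> (914681/666245): both odd, 666245 mod 4 = 1, 914681 mod 4 = 1, so the flip contributes +1; sign now +1
(914681/666245): 914681 mod 666245 = 248436, so (914681/666245) = (248436/666245)
factor out 2^2: 248436 = 2^2·62109; with 666245 mod 8 = 5, (2/666245) = -1; sign now +1; continue with (62109/666245)
flip (62109/666245) -> (666245/62109): both odd, 62109 mod 4 = 1, 666245 mod 4 = 1, so the flip contributes +1; sign now +1
(666245/62109): 666245 mod 62109 = 45155, so (666245/62109) = (45155/62109)
flip (45155/62109) -> (62109/45155): both odd, 45155 mod 4 = 3, 62109 mod 4 = 1, so the flip contributes +1; sign now +1
(62109/45155): 62109 mod 45155 = 16954, so (62109/45155) = (16954/45155)
factor out 2^1: 16954 = 2^1·8477; with 45155 mod 8 = 3, (2/45155) = -1; sign now -1; continue with (8477/45155)
flip (8477/45155) -> (45155/8477): both odd, 8477 mod 4 = 1, 45155 mod 4 = 3, so the flip contributes +1; sign now -1
(45155/8477): 45155 mod 8477 = 2770, so (45155/8477) = (2770/8477)
factor out 2^1: 2770 = 2^1·1385; with 8477 mod 8 = 5, (2/8477) = -1; sign now +1; continue with (1385/8477)
flip (1385/8477) -> (8477/1385): both odd, 1385 mod 4 = 1, 8477 mod 4 = 1, so the flip contributes +1; sign now +1
(8477/1385): 8477 mod 1385 = 167, so (8477/1385) = (167/1385)
flip (167/1385) -> (1385/167): both odd, 167 mod 4 = 3, 1385 mod 4 = 1, so the flip contributes +1; sign now +1
(1385/167): 1385 mod 167 = 49, so (1385/167) = (49/167)
flip (49/167) -> (167/49): both odd, 49 mod 4 = 1, 167 mod 4 = 3, so the flip contributes +1; sign now +1
(167/49): 167 mod 49 = 20, so (167/49) = (20/49)
factor out 2^2: 20 = 2^2·5; with 49 mod 8 = 1, (2/49) = +1; sign now +1; continue with (5/49)
flip (5/49) -> (49/5): both odd, 5 mod 4 = 1, 49 mod 4 = 1, so the flip contributes +1; sign now +1
(49/5): 49 mod 5 = 4, so (49/5) = (4/5)
factor out 2^2: 4 = 2^2·1; with 5 mod 8 = 5, (2/5) = -1; sign now +1; continue with (1/5)
reached (1/5) = 1, so the symbol is +1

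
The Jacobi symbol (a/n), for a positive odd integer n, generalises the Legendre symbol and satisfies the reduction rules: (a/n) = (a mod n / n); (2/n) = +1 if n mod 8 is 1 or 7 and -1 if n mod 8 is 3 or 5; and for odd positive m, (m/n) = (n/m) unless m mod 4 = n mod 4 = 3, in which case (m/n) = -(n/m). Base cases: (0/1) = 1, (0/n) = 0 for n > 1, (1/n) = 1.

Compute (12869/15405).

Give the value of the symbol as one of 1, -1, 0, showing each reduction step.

1

flip (12869/15405) -> (15405/12869): both odd, 12869 mod 4 = 1, 15405 mod 4 = 1, so the flip contributes +1; sign now +1
(15405/12869): 15405 mod 12869 = 2536, so (15405/12869) = (2536/12869)
factor out 2^3: 2536 = 2^3·317; with 12869 mod 8 = 5, (2/12869) = -1; sign now -1; continue with (317/12869)
flip (317/12869) -> (12869/317): both odd, 317 mod 4 = 1, 12869 mod 4 = 1, so the flip contributes +1; sign now -1
(12869/317): 12869 mod 317 = 189, so (12869/317) = (189/317)
flip (189/317) -> (317/189): both odd, 189 mod 4 = 1, 317 mod 4 = 1, so the flip contributes +1; sign now -1
(317/189): 317 mod 189 = 128, so (317/189) = (128/189)
factor out 2^7: 128 = 2^7·1; with 189 mod 8 = 5, (2/189) = -1; sign now +1; continue with (1/189)
reached (1/189) = 1, so the symbol is +1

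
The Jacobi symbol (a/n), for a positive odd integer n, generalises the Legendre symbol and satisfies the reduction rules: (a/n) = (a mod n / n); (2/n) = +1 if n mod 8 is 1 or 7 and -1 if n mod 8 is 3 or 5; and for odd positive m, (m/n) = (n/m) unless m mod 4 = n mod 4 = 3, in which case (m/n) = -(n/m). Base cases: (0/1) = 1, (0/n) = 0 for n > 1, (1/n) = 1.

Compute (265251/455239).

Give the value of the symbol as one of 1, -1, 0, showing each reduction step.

reciprocity: (265251/455239) = -1·(455239/265251) since 265251 mod 4 = 3, 455239 mod 4 = 3; sign now -1
(455239/265251) = (189988/265251)   [reduce mod 265251]
189988 = 2^2·47497; (2/265251) = -1 since 265251 mod 8 = 3, so (189988/265251) = (-1)^2·(47497/265251); sign now -1
reciprocity: (47497/265251) = +1·(265251/47497) since 47497 mod 4 = 1, 265251 mod 4 = 3; sign now -1
(265251/47497) = (27766/47497)   [reduce mod 47497]
27766 = 2^1·13883; (2/47497) = +1 since 47497 mod 8 = 1, so (27766/47497) = (+1)^1·(13883/47497); sign now -1
reciprocity: (13883/47497) = +1·(47497/13883) since 13883 mod 4 = 3, 47497 mod 4 = 1; sign now -1
(47497/13883) = (5848/13883)   [reduce mod 13883]
5848 = 2^3·731; (2/13883) = -1 since 13883 mod 8 = 3, so (5848/13883) = (-1)^3·(731/13883); sign now +1
reciprocity: (731/13883) = -1·(13883/731) since 731 mod 4 = 3, 13883 mod 4 = 3; sign now -1
(13883/731) = (725/731)   [reduce mod 731]
reciprocity: (725/731) = +1·(731/725) since 725 mod 4 = 1, 731 mod 4 = 3; sign now -1
(731/725) = (6/725)   [reduce mod 725]
6 = 2^1·3; (2/725) = -1 since 725 mod 8 = 5, so (6/725) = (-1)^1·(3/725); sign now +1
reciprocity: (3/725) = +1·(725/3) since 3 mod 4 = 3, 725 mod 4 = 1; sign now +1
(725/3) = (2/3)   [reduce mod 3]
2 = 2^1·1; (2/3) = -1 since 3 mod 8 = 3, so (2/3) = (-1)^1·(1/3); sign now -1
(1/3) = 1; final value = sign = -1

-1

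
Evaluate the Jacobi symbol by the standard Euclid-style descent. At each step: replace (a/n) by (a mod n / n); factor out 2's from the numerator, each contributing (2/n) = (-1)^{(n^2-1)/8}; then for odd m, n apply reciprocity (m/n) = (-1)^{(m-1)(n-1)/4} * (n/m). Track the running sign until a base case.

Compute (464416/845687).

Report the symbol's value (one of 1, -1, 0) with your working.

464416 = 2^5·14513; (2/845687) = +1 since 845687 mod 8 = 7, so (464416/845687) = (+1)^5·(14513/845687); sign now +1
reciprocity: (14513/845687) = +1·(845687/14513) since 14513 mod 4 = 1, 845687 mod 4 = 3; sign now +1
(845687/14513) = (3933/14513)   [reduce mod 14513]
reciprocity: (3933/14513) = +1·(14513/3933) since 3933 mod 4 = 1, 14513 mod 4 = 1; sign now +1
(14513/3933) = (2714/3933)   [reduce mod 3933]
2714 = 2^1·1357; (2/3933) = -1 since 3933 mod 8 = 5, so (2714/3933) = (-1)^1·(1357/3933); sign now -1
reciprocity: (1357/3933) = +1·(3933/1357) since 1357 mod 4 = 1, 3933 mod 4 = 1; sign now -1
(3933/1357) = (1219/1357)   [reduce mod 1357]
reciprocity: (1219/1357) = +1·(1357/1219) since 1219 mod 4 = 3, 1357 mod 4 = 1; sign now -1
(1357/1219) = (138/1219)   [reduce mod 1219]
138 = 2^1·69; (2/1219) = -1 since 1219 mod 8 = 3, so (138/1219) = (-1)^1·(69/1219); sign now +1
reciprocity: (69/1219) = +1·(1219/69) since 69 mod 4 = 1, 1219 mod 4 = 3; sign now +1
(1219/69) = (46/69)   [reduce mod 69]
46 = 2^1·23; (2/69) = -1 since 69 mod 8 = 5, so (46/69) = (-1)^1·(23/69); sign now -1
reciprocity: (23/69) = +1·(69/23) since 23 mod 4 = 3, 69 mod 4 = 1; sign now -1
(69/23) = (0/23)   [reduce mod 23]
(0/23) = 0   [gcd(a, n) > 1]; final value = 0

0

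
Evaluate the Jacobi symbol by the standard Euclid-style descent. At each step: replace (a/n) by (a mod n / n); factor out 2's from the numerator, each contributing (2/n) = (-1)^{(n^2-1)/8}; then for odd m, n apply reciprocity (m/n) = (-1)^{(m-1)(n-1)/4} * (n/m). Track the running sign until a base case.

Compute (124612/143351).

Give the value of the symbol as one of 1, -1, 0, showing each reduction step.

factor out 2^2: 124612 = 2^2·31153; with 143351 mod 8 = 7, (2/143351) = +1; sign now +1; continue with (31153/143351)
flip (31153/143351) -> (143351/31153): both odd, 31153 mod 4 = 1, 143351 mod 4 = 3, so the flip contributes +1; sign now +1
(143351/31153): 143351 mod 31153 = 18739, so (143351/31153) = (18739/31153)
flip (18739/31153) -> (31153/18739): both odd, 18739 mod 4 = 3, 31153 mod 4 = 1, so the flip contributes +1; sign now +1
(31153/18739): 31153 mod 18739 = 12414, so (31153/18739) = (12414/18739)
factor out 2^1: 12414 = 2^1·6207; with 18739 mod 8 = 3, (2/18739) = -1; sign now -1; continue with (6207/18739)
flip (6207/18739) -> (18739/6207): both odd, 6207 mod 4 = 3, 18739 mod 4 = 3, so the flip contributes -1; sign now +1
(18739/6207): 18739 mod 6207 = 118, so (18739/6207) = (118/6207)
factor out 2^1: 118 = 2^1·59; with 6207 mod 8 = 7, (2/6207) = +1; sign now +1; continue with (59/6207)
flip (59/6207) -> (6207/59): both odd, 59 mod 4 = 3, 6207 mod 4 = 3, so the flip contributes -1; sign now -1
(6207/59): 6207 mod 59 = 12, so (6207/59) = (12/59)
factor out 2^2: 12 = 2^2·3; with 59 mod 8 = 3, (2/59) = -1; sign now -1; continue with (3/59)
flip (3/59) -> (59/3): both odd, 3 mod 4 = 3, 59 mod 4 = 3, so the flip contributes -1; sign now +1
(59/3): 59 mod 3 = 2, so (59/3) = (2/3)
factor out 2^1: 2 = 2^1·1; with 3 mod 8 = 3, (2/3) = -1; sign now -1; continue with (1/3)
reached (1/3) = 1, so the symbol is -1

-1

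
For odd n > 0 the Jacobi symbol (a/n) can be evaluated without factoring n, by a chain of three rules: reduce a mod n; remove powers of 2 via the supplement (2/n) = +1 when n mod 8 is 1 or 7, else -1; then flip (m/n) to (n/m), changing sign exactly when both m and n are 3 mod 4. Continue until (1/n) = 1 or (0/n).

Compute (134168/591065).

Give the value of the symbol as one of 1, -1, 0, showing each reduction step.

factor out 2^3: 134168 = 2^3·16771; with 591065 mod 8 = 1, (2/591065) = +1; sign now +1; continue with (16771/591065)
flip (16771/591065) -> (591065/16771): both odd, 16771 mod 4 = 3, 591065 mod 4 = 1, so the flip contributes +1; sign now +1
(591065/16771): 591065 mod 16771 = 4080, so (591065/16771) = (4080/16771)
factor out 2^4: 4080 = 2^4·255; with 16771 mod 8 = 3, (2/16771) = -1; sign now +1; continue with (255/16771)
flip (255/16771) -> (16771/255): both odd, 255 mod 4 = 3, 16771 mod 4 = 3, so the flip contributes -1; sign now -1
(16771/255): 16771 mod 255 = 196, so (16771/255) = (196/255)
factor out 2^2: 196 = 2^2·49; with 255 mod 8 = 7, (2/255) = +1; sign now -1; continue with (49/255)
flip (49/255) -> (255/49): both odd, 49 mod 4 = 1, 255 mod 4 = 3, so the flip contributes +1; sign now -1
(255/49): 255 mod 49 = 10, so (255/49) = (10/49)
factor out 2^1: 10 = 2^1·5; with 49 mod 8 = 1, (2/49) = +1; sign now -1; continue with (5/49)
flip (5/49) -> (49/5): both odd, 5 mod 4 = 1, 49 mod 4 = 1, so the flip contributes +1; sign now -1
(49/5): 49 mod 5 = 4, so (49/5) = (4/5)
factor out 2^2: 4 = 2^2·1; with 5 mod 8 = 5, (2/5) = -1; sign now -1; continue with (1/5)
reached (1/5) = 1, so the symbol is -1

-1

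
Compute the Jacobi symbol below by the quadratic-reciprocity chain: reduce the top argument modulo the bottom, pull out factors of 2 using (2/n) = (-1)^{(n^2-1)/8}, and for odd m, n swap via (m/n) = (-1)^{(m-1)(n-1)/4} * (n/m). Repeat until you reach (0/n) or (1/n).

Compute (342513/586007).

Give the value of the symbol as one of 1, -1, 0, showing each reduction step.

flip (342513/586007) -> (586007/342513): both odd, 342513 mod 4 = 1, 586007 mod 4 = 3, so the flip contributes +1; sign now +1
(586007/342513): 586007 mod 342513 = 243494, so (586007/342513) = (243494/342513)
factor out 2^1: 243494 = 2^1·121747; with 342513 mod 8 = 1, (2/342513) = +1; sign now +1; continue with (121747/342513)
flip (121747/342513) -> (342513/121747): both odd, 121747 mod 4 = 3, 342513 mod 4 = 1, so the flip contributes +1; sign now +1
(342513/121747): 342513 mod 121747 = 99019, so (342513/121747) = (99019/121747)
flip (99019/121747) -> (121747/99019): both odd, 99019 mod 4 = 3, 121747 mod 4 = 3, so the flip contributes -1; sign now -1
(121747/99019): 121747 mod 99019 = 22728, so (121747/99019) = (22728/99019)
factor out 2^3: 22728 = 2^3·2841; with 99019 mod 8 = 3, (2/99019) = -1; sign now +1; continue with (2841/99019)
flip (2841/99019) -> (99019/2841): both odd, 2841 mod 4 = 1, 99019 mod 4 = 3, so the flip contributes +1; sign now +1
(99019/2841): 99019 mod 2841 = 2425, so (99019/2841) = (2425/2841)
flip (2425/2841) -> (2841/2425): both odd, 2425 mod 4 = 1, 2841 mod 4 = 1, so the flip contributes +1; sign now +1
(2841/2425): 2841 mod 2425 = 416, so (2841/2425) = (416/2425)
factor out 2^5: 416 = 2^5·13; with 2425 mod 8 = 1, (2/2425) = +1; sign now +1; continue with (13/2425)
flip (13/2425) -> (2425/13): both odd, 13 mod 4 = 1, 2425 mod 4 = 1, so the flip contributes +1; sign now +1
(2425/13): 2425 mod 13 = 7, so (2425/13) = (7/13)
flip (7/13) -> (13/7): both odd, 7 mod 4 = 3, 13 mod 4 = 1, so the flip contributes +1; sign now +1
(13/7): 13 mod 7 = 6, so (13/7) = (6/7)
factor out 2^1: 6 = 2^1·3; with 7 mod 8 = 7, (2/7) = +1; sign now +1; continue with (3/7)
flip (3/7) -> (7/3): both odd, 3 mod 4 = 3, 7 mod 4 = 3, so the flip contributes -1; sign now -1
(7/3): 7 mod 3 = 1, so (7/3) = (1/3)
reached (1/3) = 1, so the symbol is -1

-1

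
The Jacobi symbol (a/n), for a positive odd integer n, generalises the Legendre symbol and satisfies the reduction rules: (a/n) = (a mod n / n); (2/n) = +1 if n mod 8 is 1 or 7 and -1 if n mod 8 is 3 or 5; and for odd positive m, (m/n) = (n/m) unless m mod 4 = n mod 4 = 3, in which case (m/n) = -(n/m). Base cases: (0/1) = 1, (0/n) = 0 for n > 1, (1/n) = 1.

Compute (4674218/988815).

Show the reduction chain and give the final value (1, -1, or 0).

(4674218/988815) = (718958/988815)   [reduce mod 988815]
718958 = 2^1·359479; (2/988815) = +1 since 988815 mod 8 = 7, so (718958/988815) = (+1)^1·(359479/988815); sign now +1
reciprocity: (359479/988815) = -1·(988815/359479) since 359479 mod 4 = 3, 988815 mod 4 = 3; sign now -1
(988815/359479) = (269857/359479)   [reduce mod 359479]
reciprocity: (269857/359479) = +1·(359479/269857) since 269857 mod 4 = 1, 359479 mod 4 = 3; sign now -1
(359479/269857) = (89622/269857)   [reduce mod 269857]
89622 = 2^1·44811; (2/269857) = +1 since 269857 mod 8 = 1, so (89622/269857) = (+1)^1·(44811/269857); sign now -1
reciprocity: (44811/269857) = +1·(269857/44811) since 44811 mod 4 = 3, 269857 mod 4 = 1; sign now -1
(269857/44811) = (991/44811)   [reduce mod 44811]
reciprocity: (991/44811) = -1·(44811/991) since 991 mod 4 = 3, 44811 mod 4 = 3; sign now +1
(44811/991) = (216/991)   [reduce mod 991]
216 = 2^3·27; (2/991) = +1 since 991 mod 8 = 7, so (216/991) = (+1)^3·(27/991); sign now +1
reciprocity: (27/991) = -1·(991/27) since 27 mod 4 = 3, 991 mod 4 = 3; sign now -1
(991/27) = (19/27)   [reduce mod 27]
reciprocity: (19/27) = -1·(27/19) since 19 mod 4 = 3, 27 mod 4 = 3; sign now +1
(27/19) = (8/19)   [reduce mod 19]
8 = 2^3·1; (2/19) = -1 since 19 mod 8 = 3, so (8/19) = (-1)^3·(1/19); sign now -1
(1/19) = 1; final value = sign = -1

-1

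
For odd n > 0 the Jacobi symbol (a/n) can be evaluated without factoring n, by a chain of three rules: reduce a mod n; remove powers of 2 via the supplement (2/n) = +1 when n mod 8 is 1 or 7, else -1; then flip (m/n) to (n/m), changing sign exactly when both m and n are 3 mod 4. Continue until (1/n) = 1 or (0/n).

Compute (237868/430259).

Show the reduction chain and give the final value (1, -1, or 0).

1

237868 = 2^2·59467; (2/430259) = -1 since 430259 mod 8 = 3, so (237868/430259) = (-1)^2·(59467/430259); sign now +1
reciprocity: (59467/430259) = -1·(430259/59467) since 59467 mod 4 = 3, 430259 mod 4 = 3; sign now -1
(430259/59467) = (13990/59467)   [reduce mod 59467]
13990 = 2^1·6995; (2/59467) = -1 since 59467 mod 8 = 3, so (13990/59467) = (-1)^1·(6995/59467); sign now +1
reciprocity: (6995/59467) = -1·(59467/6995) since 6995 mod 4 = 3, 59467 mod 4 = 3; sign now -1
(59467/6995) = (3507/6995)   [reduce mod 6995]
reciprocity: (3507/6995) = -1·(6995/3507) since 3507 mod 4 = 3, 6995 mod 4 = 3; sign now +1
(6995/3507) = (3488/3507)   [reduce mod 3507]
3488 = 2^5·109; (2/3507) = -1 since 3507 mod 8 = 3, so (3488/3507) = (-1)^5·(109/3507); sign now -1
reciprocity: (109/3507) = +1·(3507/109) since 109 mod 4 = 1, 3507 mod 4 = 3; sign now -1
(3507/109) = (19/109)   [reduce mod 109]
reciprocity: (19/109) = +1·(109/19) since 19 mod 4 = 3, 109 mod 4 = 1; sign now -1
(109/19) = (14/19)   [reduce mod 19]
14 = 2^1·7; (2/19) = -1 since 19 mod 8 = 3, so (14/19) = (-1)^1·(7/19); sign now +1
reciprocity: (7/19) = -1·(19/7) since 7 mod 4 = 3, 19 mod 4 = 3; sign now -1
(19/7) = (5/7)   [reduce mod 7]
reciprocity: (5/7) = +1·(7/5) since 5 mod 4 = 1, 7 mod 4 = 3; sign now -1
(7/5) = (2/5)   [reduce mod 5]
2 = 2^1·1; (2/5) = -1 since 5 mod 8 = 5, so (2/5) = (-1)^1·(1/5); sign now +1
(1/5) = 1; final value = sign = +1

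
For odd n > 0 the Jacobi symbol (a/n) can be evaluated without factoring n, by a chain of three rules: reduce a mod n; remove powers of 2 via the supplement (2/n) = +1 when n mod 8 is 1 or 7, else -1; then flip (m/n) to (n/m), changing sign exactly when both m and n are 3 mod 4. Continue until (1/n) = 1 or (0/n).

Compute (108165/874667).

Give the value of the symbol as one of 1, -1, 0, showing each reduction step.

-1

flip (108165/874667) -> (874667/108165): both odd, 108165 mod 4 = 1, 874667 mod 4 = 3, so the flip contributes +1; sign now +1
(874667/108165): 874667 mod 108165 = 9347, so (874667/108165) = (9347/108165)
flip (9347/108165) -> (108165/9347): both odd, 9347 mod 4 = 3, 108165 mod 4 = 1, so the flip contributes +1; sign now +1
(108165/9347): 108165 mod 9347 = 5348, so (108165/9347) = (5348/9347)
factor out 2^2: 5348 = 2^2·1337; with 9347 mod 8 = 3, (2/9347) = -1; sign now +1; continue with (1337/9347)
flip (1337/9347) -> (9347/1337): both odd, 1337 mod 4 = 1, 9347 mod 4 = 3, so the flip contributes +1; sign now +1
(9347/1337): 9347 mod 1337 = 1325, so (9347/1337) = (1325/1337)
flip (1325/1337) -> (1337/1325): both odd, 1325 mod 4 = 1, 1337 mod 4 = 1, so the flip contributes +1; sign now +1
(1337/1325): 1337 mod 1325 = 12, so (1337/1325) = (12/1325)
factor out 2^2: 12 = 2^2·3; with 1325 mod 8 = 5, (2/1325) = -1; sign now +1; continue with (3/1325)
flip (3/1325) -> (1325/3): both odd, 3 mod 4 = 3, 1325 mod 4 = 1, so the flip contributes +1; sign now +1
(1325/3): 1325 mod 3 = 2, so (1325/3) = (2/3)
factor out 2^1: 2 = 2^1·1; with 3 mod 8 = 3, (2/3) = -1; sign now -1; continue with (1/3)
reached (1/3) = 1, so the symbol is -1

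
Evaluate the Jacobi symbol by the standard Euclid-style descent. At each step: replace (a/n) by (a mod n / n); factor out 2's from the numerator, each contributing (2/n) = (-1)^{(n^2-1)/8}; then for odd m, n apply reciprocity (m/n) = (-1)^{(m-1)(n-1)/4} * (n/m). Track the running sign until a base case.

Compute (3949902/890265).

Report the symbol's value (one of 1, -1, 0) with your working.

(3949902/890265) = (388842/890265)   [reduce mod 890265]
388842 = 2^1·194421; (2/890265) = +1 since 890265 mod 8 = 1, so (388842/890265) = (+1)^1·(194421/890265); sign now +1
reciprocity: (194421/890265) = +1·(890265/194421) since 194421 mod 4 = 1, 890265 mod 4 = 1; sign now +1
(890265/194421) = (112581/194421)   [reduce mod 194421]
reciprocity: (112581/194421) = +1·(194421/112581) since 112581 mod 4 = 1, 194421 mod 4 = 1; sign now +1
(194421/112581) = (81840/112581)   [reduce mod 112581]
81840 = 2^4·5115; (2/112581) = -1 since 112581 mod 8 = 5, so (81840/112581) = (-1)^4·(5115/112581); sign now +1
reciprocity: (5115/112581) = +1·(112581/5115) since 5115 mod 4 = 3, 112581 mod 4 = 1; sign now +1
(112581/5115) = (51/5115)   [reduce mod 5115]
reciprocity: (51/5115) = -1·(5115/51) since 51 mod 4 = 3, 5115 mod 4 = 3; sign now -1
(5115/51) = (15/51)   [reduce mod 51]
reciprocity: (15/51) = -1·(51/15) since 15 mod 4 = 3, 51 mod 4 = 3; sign now +1
(51/15) = (6/15)   [reduce mod 15]
6 = 2^1·3; (2/15) = +1 since 15 mod 8 = 7, so (6/15) = (+1)^1·(3/15); sign now +1
reciprocity: (3/15) = -1·(15/3) since 3 mod 4 = 3, 15 mod 4 = 3; sign now -1
(15/3) = (0/3)   [reduce mod 3]
(0/3) = 0   [gcd(a, n) > 1]; final value = 0

0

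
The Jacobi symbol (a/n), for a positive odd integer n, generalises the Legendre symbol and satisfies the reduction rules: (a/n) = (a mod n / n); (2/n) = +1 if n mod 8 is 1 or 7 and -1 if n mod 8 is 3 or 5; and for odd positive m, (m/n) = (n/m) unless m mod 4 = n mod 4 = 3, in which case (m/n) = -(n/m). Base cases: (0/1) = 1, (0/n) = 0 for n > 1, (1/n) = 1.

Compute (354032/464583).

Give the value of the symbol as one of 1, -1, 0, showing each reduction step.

factor out 2^4: 354032 = 2^4·22127; with 464583 mod 8 = 7, (2/464583) = +1; sign now +1; continue with (22127/464583)
flip (22127/464583) -> (464583/22127): both odd, 22127 mod 4 = 3, 464583 mod 4 = 3, so the flip contributes -1; sign now -1
(464583/22127): 464583 mod 22127 = 22043, so (464583/22127) = (22043/22127)
flip (22043/22127) -> (22127/22043): both odd, 22043 mod 4 = 3, 22127 mod 4 = 3, so the flip contributes -1; sign now +1
(22127/22043): 22127 mod 22043 = 84, so (22127/22043) = (84/22043)
factor out 2^2: 84 = 2^2·21; with 22043 mod 8 = 3, (2/22043) = -1; sign now +1; continue with (21/22043)
flip (21/22043) -> (22043/21): both odd, 21 mod 4 = 1, 22043 mod 4 = 3, so the flip contributes +1; sign now +1
(22043/21): 22043 mod 21 = 14, so (22043/21) = (14/21)
factor out 2^1: 14 = 2^1·7; with 21 mod 8 = 5, (2/21) = -1; sign now -1; continue with (7/21)
flip (7/21) -> (21/7): both odd, 7 mod 4 = 3, 21 mod 4 = 1, so the flip contributes +1; sign now -1
(21/7): 21 mod 7 = 0, so (21/7) = (0/7)
reached (0/7); gcd(a, n) > 1, so (0/7) = 0 and the symbol is 0

0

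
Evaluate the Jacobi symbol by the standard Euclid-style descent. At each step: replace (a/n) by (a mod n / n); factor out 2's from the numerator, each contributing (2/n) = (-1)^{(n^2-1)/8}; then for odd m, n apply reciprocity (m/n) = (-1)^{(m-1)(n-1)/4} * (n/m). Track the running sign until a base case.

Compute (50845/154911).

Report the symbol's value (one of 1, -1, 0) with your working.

flip (50845/154911) -> (154911/50845): both odd, 50845 mod 4 = 1, 154911 mod 4 = 3, so the flip contributes +1; sign now +1
(154911/50845): 154911 mod 50845 = 2376, so (154911/50845) = (2376/50845)
factor out 2^3: 2376 = 2^3·297; with 50845 mod 8 = 5, (2/50845) = -1; sign now -1; continue with (297/50845)
flip (297/50845) -> (50845/297): both odd, 297 mod 4 = 1, 50845 mod 4 = 1, so the flip contributes +1; sign now -1
(50845/297): 50845 mod 297 = 58, so (50845/297) = (58/297)
factor out 2^1: 58 = 2^1·29; with 297 mod 8 = 1, (2/297) = +1; sign now -1; continue with (29/297)
flip (29/297) -> (297/29): both odd, 29 mod 4 = 1, 297 mod 4 = 1, so the flip contributes +1; sign now -1
(297/29): 297 mod 29 = 7, so (297/29) = (7/29)
flip (7/29) -> (29/7): both odd, 7 mod 4 = 3, 29 mod 4 = 1, so the flip contributes +1; sign now -1
(29/7): 29 mod 7 = 1, so (29/7) = (1/7)
reached (1/7) = 1, so the symbol is -1

-1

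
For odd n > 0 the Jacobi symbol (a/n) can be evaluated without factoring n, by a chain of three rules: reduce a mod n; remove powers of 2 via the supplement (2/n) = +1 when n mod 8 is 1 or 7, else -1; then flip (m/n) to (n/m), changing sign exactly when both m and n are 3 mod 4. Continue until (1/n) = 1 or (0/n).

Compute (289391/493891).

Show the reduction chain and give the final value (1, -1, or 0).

1

reciprocity: (289391/493891) = -1·(493891/289391) since 289391 mod 4 = 3, 493891 mod 4 = 3; sign now -1
(493891/289391) = (204500/289391)   [reduce mod 289391]
204500 = 2^2·51125; (2/289391) = +1 since 289391 mod 8 = 7, so (204500/289391) = (+1)^2·(51125/289391); sign now -1
reciprocity: (51125/289391) = +1·(289391/51125) since 51125 mod 4 = 1, 289391 mod 4 = 3; sign now -1
(289391/51125) = (33766/51125)   [reduce mod 51125]
33766 = 2^1·16883; (2/51125) = -1 since 51125 mod 8 = 5, so (33766/51125) = (-1)^1·(16883/51125); sign now +1
reciprocity: (16883/51125) = +1·(51125/16883) since 16883 mod 4 = 3, 51125 mod 4 = 1; sign now +1
(51125/16883) = (476/16883)   [reduce mod 16883]
476 = 2^2·119; (2/16883) = -1 since 16883 mod 8 = 3, so (476/16883) = (-1)^2·(119/16883); sign now +1
reciprocity: (119/16883) = -1·(16883/119) since 119 mod 4 = 3, 16883 mod 4 = 3; sign now -1
(16883/119) = (104/119)   [reduce mod 119]
104 = 2^3·13; (2/119) = +1 since 119 mod 8 = 7, so (104/119) = (+1)^3·(13/119); sign now -1
reciprocity: (13/119) = +1·(119/13) since 13 mod 4 = 1, 119 mod 4 = 3; sign now -1
(119/13) = (2/13)   [reduce mod 13]
2 = 2^1·1; (2/13) = -1 since 13 mod 8 = 5, so (2/13) = (-1)^1·(1/13); sign now +1
(1/13) = 1; final value = sign = +1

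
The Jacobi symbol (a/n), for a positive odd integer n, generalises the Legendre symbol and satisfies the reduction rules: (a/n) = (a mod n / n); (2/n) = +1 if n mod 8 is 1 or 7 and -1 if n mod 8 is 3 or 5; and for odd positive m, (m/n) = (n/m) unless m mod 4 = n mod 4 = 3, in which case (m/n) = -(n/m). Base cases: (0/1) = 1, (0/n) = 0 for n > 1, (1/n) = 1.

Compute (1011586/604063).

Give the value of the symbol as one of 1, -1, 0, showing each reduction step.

1

(1011586/604063): 1011586 mod 604063 = 407523, so (1011586/604063) = (407523/604063)
flip (407523/604063) -> (604063/407523): both odd, 407523 mod 4 = 3, 604063 mod 4 = 3, so the flip contributes -1; sign now -1
(604063/407523): 604063 mod 407523 = 196540, so (604063/407523) = (196540/407523)
factor out 2^2: 196540 = 2^2·49135; with 407523 mod 8 = 3, (2/407523) = -1; sign now -1; continue with (49135/407523)
flip (49135/407523) -> (407523/49135): both odd, 49135 mod 4 = 3, 407523 mod 4 = 3, so the flip contributes -1; sign now +1
(407523/49135): 407523 mod 49135 = 14443, so (407523/49135) = (14443/49135)
flip (14443/49135) -> (49135/14443): both odd, 14443 mod 4 = 3, 49135 mod 4 = 3, so the flip contributes -1; sign now -1
(49135/14443): 49135 mod 14443 = 5806, so (49135/14443) = (5806/14443)
factor out 2^1: 5806 = 2^1·2903; with 14443 mod 8 = 3, (2/14443) = -1; sign now +1; continue with (2903/14443)
flip (2903/14443) -> (14443/2903): both odd, 2903 mod 4 = 3, 14443 mod 4 = 3, so the flip contributes -1; sign now -1
(14443/2903): 14443 mod 2903 = 2831, so (14443/2903) = (2831/2903)
flip (2831/2903) -> (2903/2831): both odd, 2831 mod 4 = 3, 2903 mod 4 = 3, so the flip contributes -1; sign now +1
(2903/2831): 2903 mod 2831 = 72, so (2903/2831) = (72/2831)
factor out 2^3: 72 = 2^3·9; with 2831 mod 8 = 7, (2/2831) = +1; sign now +1; continue with (9/2831)
flip (9/2831) -> (2831/9): both odd, 9 mod 4 = 1, 2831 mod 4 = 3, so the flip contributes +1; sign now +1
(2831/9): 2831 mod 9 = 5, so (2831/9) = (5/9)
flip (5/9) -> (9/5): both odd, 5 mod 4 = 1, 9 mod 4 = 1, so the flip contributes +1; sign now +1
(9/5): 9 mod 5 = 4, so (9/5) = (4/5)
factor out 2^2: 4 = 2^2·1; with 5 mod 8 = 5, (2/5) = -1; sign now +1; continue with (1/5)
reached (1/5) = 1, so the symbol is +1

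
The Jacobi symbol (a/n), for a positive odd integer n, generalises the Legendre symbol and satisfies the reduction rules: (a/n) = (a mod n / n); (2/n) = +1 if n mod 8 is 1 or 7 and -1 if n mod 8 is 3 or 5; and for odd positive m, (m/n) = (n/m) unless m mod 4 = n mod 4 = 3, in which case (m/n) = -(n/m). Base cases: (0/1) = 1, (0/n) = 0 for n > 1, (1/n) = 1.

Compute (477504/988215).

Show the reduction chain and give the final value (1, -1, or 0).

0

factor out 2^6: 477504 = 2^6·7461; with 988215 mod 8 = 7, (2/988215) = +1; sign now +1; continue with (7461/988215)
flip (7461/988215) -> (988215/7461): both odd, 7461 mod 4 = 1, 988215 mod 4 = 3, so the flip contributes +1; sign now +1
(988215/7461): 988215 mod 7461 = 3363, so (988215/7461) = (3363/7461)
flip (3363/7461) -> (7461/3363): both odd, 3363 mod 4 = 3, 7461 mod 4 = 1, so the flip contributes +1; sign now +1
(7461/3363): 7461 mod 3363 = 735, so (7461/3363) = (735/3363)
flip (735/3363) -> (3363/735): both odd, 735 mod 4 = 3, 3363 mod 4 = 3, so the flip contributes -1; sign now -1
(3363/735): 3363 mod 735 = 423, so (3363/735) = (423/735)
flip (423/735) -> (735/423): both odd, 423 mod 4 = 3, 735 mod 4 = 3, so the flip contributes -1; sign now +1
(735/423): 735 mod 423 = 312, so (735/423) = (312/423)
factor out 2^3: 312 = 2^3·39; with 423 mod 8 = 7, (2/423) = +1; sign now +1; continue with (39/423)
flip (39/423) -> (423/39): both odd, 39 mod 4 = 3, 423 mod 4 = 3, so the flip contributes -1; sign now -1
(423/39): 423 mod 39 = 33, so (423/39) = (33/39)
flip (33/39) -> (39/33): both odd, 33 mod 4 = 1, 39 mod 4 = 3, so the flip contributes +1; sign now -1
(39/33): 39 mod 33 = 6, so (39/33) = (6/33)
factor out 2^1: 6 = 2^1·3; with 33 mod 8 = 1, (2/33) = +1; sign now -1; continue with (3/33)
flip (3/33) -> (33/3): both odd, 3 mod 4 = 3, 33 mod 4 = 1, so the flip contributes +1; sign now -1
(33/3): 33 mod 3 = 0, so (33/3) = (0/3)
reached (0/3); gcd(a, n) > 1, so (0/3) = 0 and the symbol is 0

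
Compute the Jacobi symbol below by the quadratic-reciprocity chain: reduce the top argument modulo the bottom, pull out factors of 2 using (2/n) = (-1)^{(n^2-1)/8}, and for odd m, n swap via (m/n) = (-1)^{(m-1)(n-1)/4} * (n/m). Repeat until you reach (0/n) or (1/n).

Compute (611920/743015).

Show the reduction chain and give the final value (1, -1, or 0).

0

factor out 2^4: 611920 = 2^4·38245; with 743015 mod 8 = 7, (2/743015) = +1; sign now +1; continue with (38245/743015)
flip (38245/743015) -> (743015/38245): both odd, 38245 mod 4 = 1, 743015 mod 4 = 3, so the flip contributes +1; sign now +1
(743015/38245): 743015 mod 38245 = 16360, so (743015/38245) = (16360/38245)
factor out 2^3: 16360 = 2^3·2045; with 38245 mod 8 = 5, (2/38245) = -1; sign now -1; continue with (2045/38245)
flip (2045/38245) -> (38245/2045): both odd, 2045 mod 4 = 1, 38245 mod 4 = 1, so the flip contributes +1; sign now -1
(38245/2045): 38245 mod 2045 = 1435, so (38245/2045) = (1435/2045)
flip (1435/2045) -> (2045/1435): both odd, 1435 mod 4 = 3, 2045 mod 4 = 1, so the flip contributes +1; sign now -1
(2045/1435): 2045 mod 1435 = 610, so (2045/1435) = (610/1435)
factor out 2^1: 610 = 2^1·305; with 1435 mod 8 = 3, (2/1435) = -1; sign now +1; continue with (305/1435)
flip (305/1435) -> (1435/305): both odd, 305 mod 4 = 1, 1435 mod 4 = 3, so the flip contributes +1; sign now +1
(1435/305): 1435 mod 305 = 215, so (1435/305) = (215/305)
flip (215/305) -> (305/215): both odd, 215 mod 4 = 3, 305 mod 4 = 1, so the flip contributes +1; sign now +1
(305/215): 305 mod 215 = 90, so (305/215) = (90/215)
factor out 2^1: 90 = 2^1·45; with 215 mod 8 = 7, (2/215) = +1; sign now +1; continue with (45/215)
flip (45/215) -> (215/45): both odd, 45 mod 4 = 1, 215 mod 4 = 3, so the flip contributes +1; sign now +1
(215/45): 215 mod 45 = 35, so (215/45) = (35/45)
flip (35/45) -> (45/35): both odd, 35 mod 4 = 3, 45 mod 4 = 1, so the flip contributes +1; sign now +1
(45/35): 45 mod 35 = 10, so (45/35) = (10/35)
factor out 2^1: 10 = 2^1·5; with 35 mod 8 = 3, (2/35) = -1; sign now -1; continue with (5/35)
flip (5/35) -> (35/5): both odd, 5 mod 4 = 1, 35 mod 4 = 3, so the flip contributes +1; sign now -1
(35/5): 35 mod 5 = 0, so (35/5) = (0/5)
reached (0/5); gcd(a, n) > 1, so (0/5) = 0 and the symbol is 0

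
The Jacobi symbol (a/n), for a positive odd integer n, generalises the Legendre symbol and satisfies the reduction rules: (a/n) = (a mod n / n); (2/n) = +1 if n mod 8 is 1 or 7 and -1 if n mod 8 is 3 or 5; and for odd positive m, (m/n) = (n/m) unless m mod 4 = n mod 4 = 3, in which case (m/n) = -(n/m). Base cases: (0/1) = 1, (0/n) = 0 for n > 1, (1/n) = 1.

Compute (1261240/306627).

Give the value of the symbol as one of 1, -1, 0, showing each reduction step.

(1261240/306627): 1261240 mod 306627 = 34732, so (1261240/306627) = (34732/306627)
factor out 2^2: 34732 = 2^2·8683; with 306627 mod 8 = 3, (2/306627) = -1; sign now +1; continue with (8683/306627)
flip (8683/306627) -> (306627/8683): both odd, 8683 mod 4 = 3, 306627 mod 4 = 3, so the flip contributes -1; sign now -1
(306627/8683): 306627 mod 8683 = 2722, so (306627/8683) = (2722/8683)
factor out 2^1: 2722 = 2^1·1361; with 8683 mod 8 = 3, (2/8683) = -1; sign now +1; continue with (1361/8683)
flip (1361/8683) -> (8683/1361): both odd, 1361 mod 4 = 1, 8683 mod 4 = 3, so the flip contributes +1; sign now +1
(8683/1361): 8683 mod 1361 = 517, so (8683/1361) = (517/1361)
flip (517/1361) -> (1361/517): both odd, 517 mod 4 = 1, 1361 mod 4 = 1, so the flip contributes +1; sign now +1
(1361/517): 1361 mod 517 = 327, so (1361/517) = (327/517)
flip (327/517) -> (517/327): both odd, 327 mod 4 = 3, 517 mod 4 = 1, so the flip contributes +1; sign now +1
(517/327): 517 mod 327 = 190, so (517/327) = (190/327)
factor out 2^1: 190 = 2^1·95; with 327 mod 8 = 7, (2/327) = +1; sign now +1; continue with (95/327)
flip (95/327) -> (327/95): both odd, 95 mod 4 = 3, 327 mod 4 = 3, so the flip contributes -1; sign now -1
(327/95): 327 mod 95 = 42, so (327/95) = (42/95)
factor out 2^1: 42 = 2^1·21; with 95 mod 8 = 7, (2/95) = +1; sign now -1; continue with (21/95)
flip (21/95) -> (95/21): both odd, 21 mod 4 = 1, 95 mod 4 = 3, so the flip contributes +1; sign now -1
(95/21): 95 mod 21 = 11, so (95/21) = (11/21)
flip (11/21) -> (21/11): both odd, 11 mod 4 = 3, 21 mod 4 = 1, so the flip contributes +1; sign now -1
(21/11): 21 mod 11 = 10, so (21/11) = (10/11)
factor out 2^1: 10 = 2^1·5; with 11 mod 8 = 3, (2/11) = -1; sign now +1; continue with (5/11)
flip (5/11) -> (11/5): both odd, 5 mod 4 = 1, 11 mod 4 = 3, so the flip contributes +1; sign now +1
(11/5): 11 mod 5 = 1, so (11/5) = (1/5)
reached (1/5) = 1, so the symbol is +1

1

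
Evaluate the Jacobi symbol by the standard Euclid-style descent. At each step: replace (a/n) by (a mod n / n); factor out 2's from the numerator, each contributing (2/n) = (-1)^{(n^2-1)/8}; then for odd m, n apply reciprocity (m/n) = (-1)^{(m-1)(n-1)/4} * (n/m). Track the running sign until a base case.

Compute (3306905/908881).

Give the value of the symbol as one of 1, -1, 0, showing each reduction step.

-1

(3306905/908881): 3306905 mod 908881 = 580262, so (3306905/908881) = (580262/908881)
factor out 2^1: 580262 = 2^1·290131; with 908881 mod 8 = 1, (2/908881) = +1; sign now +1; continue with (290131/908881)
flip (290131/908881) -> (908881/290131): both odd, 290131 mod 4 = 3, 908881 mod 4 = 1, so the flip contributes +1; sign now +1
(908881/290131): 908881 mod 290131 = 38488, so (908881/290131) = (38488/290131)
factor out 2^3: 38488 = 2^3·4811; with 290131 mod 8 = 3, (2/290131) = -1; sign now -1; continue with (4811/290131)
flip (4811/290131) -> (290131/4811): both odd, 4811 mod 4 = 3, 290131 mod 4 = 3, so the flip contributes -1; sign now +1
(290131/4811): 290131 mod 4811 = 1471, so (290131/4811) = (1471/4811)
flip (1471/4811) -> (4811/1471): both odd, 1471 mod 4 = 3, 4811 mod 4 = 3, so the flip contributes -1; sign now -1
(4811/1471): 4811 mod 1471 = 398, so (4811/1471) = (398/1471)
factor out 2^1: 398 = 2^1·199; with 1471 mod 8 = 7, (2/1471) = +1; sign now -1; continue with (199/1471)
flip (199/1471) -> (1471/199): both odd, 199 mod 4 = 3, 1471 mod 4 = 3, so the flip contributes -1; sign now +1
(1471/199): 1471 mod 199 = 78, so (1471/199) = (78/199)
factor out 2^1: 78 = 2^1·39; with 199 mod 8 = 7, (2/199) = +1; sign now +1; continue with (39/199)
flip (39/199) -> (199/39): both odd, 39 mod 4 = 3, 199 mod 4 = 3, so the flip contributes -1; sign now -1
(199/39): 199 mod 39 = 4, so (199/39) = (4/39)
factor out 2^2: 4 = 2^2·1; with 39 mod 8 = 7, (2/39) = +1; sign now -1; continue with (1/39)
reached (1/39) = 1, so the symbol is -1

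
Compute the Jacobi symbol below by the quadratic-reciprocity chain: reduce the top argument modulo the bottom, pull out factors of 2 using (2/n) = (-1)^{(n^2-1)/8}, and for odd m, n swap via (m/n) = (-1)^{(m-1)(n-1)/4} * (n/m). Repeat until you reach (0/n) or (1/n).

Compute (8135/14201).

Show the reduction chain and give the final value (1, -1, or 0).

1

flip (8135/14201) -> (14201/8135): both odd, 8135 mod 4 = 3, 14201 mod 4 = 1, so the flip contributes +1; sign now +1
(14201/8135): 14201 mod 8135 = 6066, so (14201/8135) = (6066/8135)
factor out 2^1: 6066 = 2^1·3033; with 8135 mod 8 = 7, (2/8135) = +1; sign now +1; continue with (3033/8135)
flip (3033/8135) -> (8135/3033): both odd, 3033 mod 4 = 1, 8135 mod 4 = 3, so the flip contributes +1; sign now +1
(8135/3033): 8135 mod 3033 = 2069, so (8135/3033) = (2069/3033)
flip (2069/3033) -> (3033/2069): both odd, 2069 mod 4 = 1, 3033 mod 4 = 1, so the flip contributes +1; sign now +1
(3033/2069): 3033 mod 2069 = 964, so (3033/2069) = (964/2069)
factor out 2^2: 964 = 2^2·241; with 2069 mod 8 = 5, (2/2069) = -1; sign now +1; continue with (241/2069)
flip (241/2069) -> (2069/241): both odd, 241 mod 4 = 1, 2069 mod 4 = 1, so the flip contributes +1; sign now +1
(2069/241): 2069 mod 241 = 141, so (2069/241) = (141/241)
flip (141/241) -> (241/141): both odd, 141 mod 4 = 1, 241 mod 4 = 1, so the flip contributes +1; sign now +1
(241/141): 241 mod 141 = 100, so (241/141) = (100/141)
factor out 2^2: 100 = 2^2·25; with 141 mod 8 = 5, (2/141) = -1; sign now +1; continue with (25/141)
flip (25/141) -> (141/25): both odd, 25 mod 4 = 1, 141 mod 4 = 1, so the flip contributes +1; sign now +1
(141/25): 141 mod 25 = 16, so (141/25) = (16/25)
factor out 2^4: 16 = 2^4·1; with 25 mod 8 = 1, (2/25) = +1; sign now +1; continue with (1/25)
reached (1/25) = 1, so the symbol is +1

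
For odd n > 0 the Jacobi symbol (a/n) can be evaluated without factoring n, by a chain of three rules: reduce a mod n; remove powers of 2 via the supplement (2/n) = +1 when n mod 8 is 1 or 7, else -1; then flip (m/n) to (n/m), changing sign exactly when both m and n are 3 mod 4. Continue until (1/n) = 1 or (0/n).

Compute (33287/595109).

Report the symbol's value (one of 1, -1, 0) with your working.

reciprocity: (33287/595109) = +1·(595109/33287) since 33287 mod 4 = 3, 595109 mod 4 = 1; sign now +1
(595109/33287) = (29230/33287)   [reduce mod 33287]
29230 = 2^1·14615; (2/33287) = +1 since 33287 mod 8 = 7, so (29230/33287) = (+1)^1·(14615/33287); sign now +1
reciprocity: (14615/33287) = -1·(33287/14615) since 14615 mod 4 = 3, 33287 mod 4 = 3; sign now -1
(33287/14615) = (4057/14615)   [reduce mod 14615]
reciprocity: (4057/14615) = +1·(14615/4057) since 4057 mod 4 = 1, 14615 mod 4 = 3; sign now -1
(14615/4057) = (2444/4057)   [reduce mod 4057]
2444 = 2^2·611; (2/4057) = +1 since 4057 mod 8 = 1, so (2444/4057) = (+1)^2·(611/4057); sign now -1
reciprocity: (611/4057) = +1·(4057/611) since 611 mod 4 = 3, 4057 mod 4 = 1; sign now -1
(4057/611) = (391/611)   [reduce mod 611]
reciprocity: (391/611) = -1·(611/391) since 391 mod 4 = 3, 611 mod 4 = 3; sign now +1
(611/391) = (220/391)   [reduce mod 391]
220 = 2^2·55; (2/391) = +1 since 391 mod 8 = 7, so (220/391) = (+1)^2·(55/391); sign now +1
reciprocity: (55/391) = -1·(391/55) since 55 mod 4 = 3, 391 mod 4 = 3; sign now -1
(391/55) = (6/55)   [reduce mod 55]
6 = 2^1·3; (2/55) = +1 since 55 mod 8 = 7, so (6/55) = (+1)^1·(3/55); sign now -1
reciprocity: (3/55) = -1·(55/3) since 3 mod 4 = 3, 55 mod 4 = 3; sign now +1
(55/3) = (1/3)   [reduce mod 3]
(1/3) = 1; final value = sign = +1

1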